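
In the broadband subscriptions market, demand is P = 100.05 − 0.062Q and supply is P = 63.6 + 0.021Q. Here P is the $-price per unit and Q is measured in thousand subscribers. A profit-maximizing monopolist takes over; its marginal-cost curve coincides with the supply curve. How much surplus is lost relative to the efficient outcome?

$1463.30 thousand

Competitive equilibrium: 100.05 − 0.062Q = 63.6 + 0.021Q → Q* = 439.1566, P* = 72.8223.
Marginal revenue: MR = 100.05 − 0.124Q. Set MR = MC: 100.05 − 0.124Q = 63.6 + 0.021Q → Q_m = 251.3793.
Price P_m = 100.05 − 0.062·251.3793 = 84.4645; MC(Q_m) = 63.6 + 0.021·251.3793 = 68.879.
Competitive Q* = 439.1566, so ΔQ = 187.7773; wedge = 84.4645 − 68.879 = 15.5855.
DWL = ½ × 187.7773 × 15.5855 = $1463.30 thousand.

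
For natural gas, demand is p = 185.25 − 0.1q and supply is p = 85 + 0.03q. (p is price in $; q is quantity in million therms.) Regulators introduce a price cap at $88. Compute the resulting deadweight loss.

$29279.09 million

Competitive equilibrium: 185.25 − 0.1q = 85 + 0.03q → q* = 771.15385, p* = 108.13462.
At the ceiling p = 88, quantity supplied = (88 − 85)/0.03 = 100.
Willingness to pay at q' = 100: 185.25 − 0.1·100 = 175.25.
Δq = 771.15385 − 100 = 671.15385; wedge = 175.25 − 88 = 87.25.
Deadweight loss = ½ × 671.15385 × 87.25 = $29279.09 million.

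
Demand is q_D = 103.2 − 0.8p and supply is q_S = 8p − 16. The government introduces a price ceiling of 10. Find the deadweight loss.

553.09

In inverse form: demand p = 129 − 1.25q, supply p = 2 + 0.125q.
Competitive equilibrium: 129 − 1.25q = 2 + 0.125q → q* = 92.3636, p* = 13.5455.
At the ceiling p = 10, quantity supplied = (10 − 2)/0.125 = 64.
Willingness to pay at q' = 64: 129 − 1.25·64 = 49.
Δq = 92.3636 − 64 = 28.3636; wedge = 49 − 10 = 39.
Deadweight loss = ½ × 28.3636 × 39 = 553.09.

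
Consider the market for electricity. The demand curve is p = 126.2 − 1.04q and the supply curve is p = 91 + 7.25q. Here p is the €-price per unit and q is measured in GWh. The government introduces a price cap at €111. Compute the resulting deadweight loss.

Competitive equilibrium: 126.2 − 1.04q = 91 + 7.25q → q* = 4.2461, p* = 121.7841.
At the ceiling p = 111, quantity supplied = (111 − 91)/7.25 = 2.7586.
Willingness to pay at q' = 2.7586: 126.2 − 1.04·2.7586 = 123.3311.
Δq = 4.2461 − 2.7586 = 1.4875; wedge = 123.3311 − 111 = 12.3311.
Welfare loss = ½ × 1.4875 × 12.3311 = €9.17.

€9.17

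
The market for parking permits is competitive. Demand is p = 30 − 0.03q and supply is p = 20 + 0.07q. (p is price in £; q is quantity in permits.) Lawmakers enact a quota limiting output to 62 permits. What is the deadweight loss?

£72.20

Competitive equilibrium: 30 − 0.03q = 20 + 0.07q → q* = 100, p* = 27.
At q = 62: demand price = 30 − 0.03·62 = 28.14; supply price = 20 + 0.07·62 = 24.34.
Δq = 100 − 62 = 38; wedge = 28.14 − 24.34 = 3.8.
DWL = ½ × 38 × 3.8 = £72.20.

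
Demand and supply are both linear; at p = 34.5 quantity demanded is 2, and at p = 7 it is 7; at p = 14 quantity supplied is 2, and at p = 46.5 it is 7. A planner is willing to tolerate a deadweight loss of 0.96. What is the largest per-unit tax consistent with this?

Demand slope = (7 − 34.5)/(7 − 2) = −5.5, so p = 45.5 − 5.5q.
Supply slope = (46.5 − 14)/(7 − 2) = 6.5, so p = 1 + 6.5q.
Competitive equilibrium: 45.5 − 5.5q = 1 + 6.5q → q* = 3.7083, p* = 25.1042.
A tax t gives Δq = t/12 and wedge t, so DWL = t²/24.
t²/24 = 0.96 → t² = 23.04 → t = 4.8.

4.8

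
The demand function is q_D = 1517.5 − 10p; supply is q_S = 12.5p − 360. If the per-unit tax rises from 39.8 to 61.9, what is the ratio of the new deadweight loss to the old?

2.419

In inverse form: demand p = 151.75 − 0.1q, supply p = 28.8 + 0.08q.
Competitive equilibrium: 151.75 − 0.1q = 28.8 + 0.08q → q* = 683.0556, p* = 83.4444.
For a per-unit tax t: Δq = t/0.18, so DWL = ½·t·(t/0.18) = t²/0.36.
At t = 39.8: DWL = 4400.111. At t = 61.9: DWL = 10643.361.
Ratio = (61.9/39.8)² = 2.419.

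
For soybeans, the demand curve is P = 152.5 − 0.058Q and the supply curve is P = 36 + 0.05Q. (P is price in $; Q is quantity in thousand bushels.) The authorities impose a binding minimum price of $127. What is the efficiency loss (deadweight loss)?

$22052.68 thousand

Competitive equilibrium: 152.5 − 0.058Q = 36 + 0.05Q → Q* = 1078.7037, P* = 89.93519.
At the floor P = 127, quantity demanded = (152.5 − 127)/0.058 = 439.65517.
Sellers' marginal cost at Q' = 439.65517: 36 + 0.05·439.65517 = 57.98276.
ΔQ = 1078.7037 − 439.65517 = 639.04853; wedge = 127 − 57.98276 = 69.01724.
The triangle = ½ × 639.04853 × 69.01724 = $22052.68 thousand.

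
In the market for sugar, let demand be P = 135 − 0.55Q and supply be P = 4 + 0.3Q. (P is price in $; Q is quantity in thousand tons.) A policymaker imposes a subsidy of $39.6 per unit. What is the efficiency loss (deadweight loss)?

Competitive equilibrium: 135 − 0.55Q = 4 + 0.3Q → Q* = 154.1176, P* = 50.2353.
The subsidy lowers effective supply by 39.6: P = 0.3Q − 35.6.
New quantity: 135 − 0.55Q = 0.3Q − 35.6 → Q' = 200.7059.
Overproduction ΔQ = 200.7059 − 154.1176 = 46.5883; wedge = subsidy = 39.6.
The triangle = ½ × 46.5883 × 39.6 = $922.45 thousand.

$922.45 thousand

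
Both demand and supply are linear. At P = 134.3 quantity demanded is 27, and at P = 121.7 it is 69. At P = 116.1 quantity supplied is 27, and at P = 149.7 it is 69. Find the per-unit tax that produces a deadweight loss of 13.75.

Demand slope = (121.7 − 134.3)/(69 − 27) = −0.3, so P = 142.4 − 0.3Q.
Supply slope = (149.7 − 116.1)/(69 − 27) = 0.8, so P = 94.5 + 0.8Q.
Competitive equilibrium: 142.4 − 0.3Q = 94.5 + 0.8Q → Q* = 43.5455, P* = 129.3364.
A tax t gives ΔQ = t/1.1 and wedge t, so DWL = t²/2.2.
t²/2.2 = 13.75 → t² = 30.25 → t = 5.5.

5.5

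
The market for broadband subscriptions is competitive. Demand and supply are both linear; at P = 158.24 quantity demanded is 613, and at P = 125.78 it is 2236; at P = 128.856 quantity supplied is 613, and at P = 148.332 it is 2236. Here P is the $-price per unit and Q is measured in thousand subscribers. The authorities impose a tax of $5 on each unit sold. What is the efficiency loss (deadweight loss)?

Demand slope = (125.78 − 158.24)/(2236 − 613) = −0.02, so P = 170.5 − 0.02Q.
Supply slope = (148.332 − 128.856)/(2236 − 613) = 0.012, so P = 121.5 + 0.012Q.
Competitive equilibrium: 170.5 − 0.02Q = 121.5 + 0.012Q → Q* = 1531.25, P* = 139.875.
With the tax, the buyer price exceeds the seller price by 5: (170.5 − 0.02Q) − (121.5 + 0.012Q) = 5 → Q' = 1375.
ΔQ = 1531.25 − 1375 = 156.25; the wedge equals the tax, 5.
DWL = ½ × 156.25 × 5 = $390.625 thousand.

$390.625 thousand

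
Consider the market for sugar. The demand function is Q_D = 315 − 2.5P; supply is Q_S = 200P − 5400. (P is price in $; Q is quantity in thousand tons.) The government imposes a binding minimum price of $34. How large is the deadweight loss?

$42.25 thousand

In inverse form: demand P = 126 − 0.4Q, supply P = 27 + 0.005Q.
Competitive equilibrium: 126 − 0.4Q = 27 + 0.005Q → Q* = 244.4444, P* = 28.2222.
At the floor P = 34, quantity demanded = (126 − 34)/0.4 = 230.
Sellers' marginal cost at Q' = 230: 27 + 0.005·230 = 28.15.
ΔQ = 244.4444 − 230 = 14.4444; wedge = 34 − 28.15 = 5.85.
The triangle = ½ × 14.4444 × 5.85 = $42.25 thousand.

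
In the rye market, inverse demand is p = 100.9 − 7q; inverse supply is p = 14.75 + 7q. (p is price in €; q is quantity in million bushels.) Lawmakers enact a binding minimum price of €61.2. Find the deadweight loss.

Competitive equilibrium: 100.9 − 7q = 14.75 + 7q → q* = 6.1536, p* = 57.825.
At the floor p = 61.2, quantity demanded = (100.9 − 61.2)/7 = 5.6714.
Sellers' marginal cost at q' = 5.6714: 14.75 + 7·5.6714 = 54.4498.
Δq = 6.1536 − 5.6714 = 0.4822; wedge = 61.2 − 54.4498 = 6.7502.
DWL = ½ × 0.4822 × 6.7502 = €1.63 million.

€1.63 million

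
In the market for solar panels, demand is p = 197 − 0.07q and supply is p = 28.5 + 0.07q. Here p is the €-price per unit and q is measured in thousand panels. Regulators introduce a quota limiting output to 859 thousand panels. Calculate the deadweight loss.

€8311.06 thousand

Competitive equilibrium: 197 − 0.07q = 28.5 + 0.07q → q* = 1203.5714, p* = 112.75.
At q = 859: demand price = 197 − 0.07·859 = 136.87; supply price = 28.5 + 0.07·859 = 88.63.
Δq = 1203.5714 − 859 = 344.5714; wedge = 136.87 − 88.63 = 48.24.
DWL = ½ × 344.5714 × 48.24 = €8311.06 thousand.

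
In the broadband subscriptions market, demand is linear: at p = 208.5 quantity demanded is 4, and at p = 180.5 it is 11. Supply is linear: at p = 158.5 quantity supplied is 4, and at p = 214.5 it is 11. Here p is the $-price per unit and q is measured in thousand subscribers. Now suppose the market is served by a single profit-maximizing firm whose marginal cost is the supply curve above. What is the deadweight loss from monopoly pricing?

$25.01 thousand

Demand slope = (180.5 − 208.5)/(11 − 4) = −4, so p = 224.5 − 4q.
Supply slope = (214.5 − 158.5)/(11 − 4) = 8, so p = 126.5 + 8q.
Competitive equilibrium: 224.5 − 4q = 126.5 + 8q → q* = 8.1667, p* = 191.8333.
Marginal revenue: MR = 224.5 − 8q. Set MR = MC: 224.5 − 8q = 126.5 + 8q → q_m = 6.125.
Price p_m = 224.5 − 4·6.125 = 200; MC(q_m) = 126.5 + 8·6.125 = 175.5.
Competitive q* = 8.1667, so Δq = 2.0417; wedge = 200 − 175.5 = 24.5.
Deadweight loss = ½ × 2.0417 × 24.5 = $25.01 thousand.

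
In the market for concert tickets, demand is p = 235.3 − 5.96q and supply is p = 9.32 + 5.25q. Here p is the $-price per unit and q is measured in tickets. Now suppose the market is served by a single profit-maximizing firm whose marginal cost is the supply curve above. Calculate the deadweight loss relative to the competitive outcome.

Competitive equilibrium: 235.3 − 5.96q = 9.32 + 5.25q → q* = 20.1588, p* = 115.1536.
Marginal revenue: MR = 235.3 − 11.92q. Set MR = MC: 235.3 − 11.92q = 9.32 + 5.25q → q_m = 13.1613.
Price p_m = 235.3 − 5.96·13.1613 = 156.8587; MC(q_m) = 9.32 + 5.25·13.1613 = 78.4168.
Competitive q* = 20.1588, so Δq = 6.9975; wedge = 156.8587 − 78.4168 = 78.4419.
DWL = ½ × 6.9975 × 78.4419 = $274.45.

$274.45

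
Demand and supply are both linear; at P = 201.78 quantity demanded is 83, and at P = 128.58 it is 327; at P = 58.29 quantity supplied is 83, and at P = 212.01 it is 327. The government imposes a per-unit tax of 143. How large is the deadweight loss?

10994.09

Demand slope = (128.58 − 201.78)/(327 − 83) = −0.3, so P = 226.68 − 0.3Q.
Supply slope = (212.01 − 58.29)/(327 − 83) = 0.63, so P = 6 + 0.63Q.
Competitive equilibrium: 226.68 − 0.3Q = 6 + 0.63Q → Q* = 237.29032, P* = 155.4929.
With the tax, the buyer price exceeds the seller price by 143: (226.68 − 0.3Q) − (6 + 0.63Q) = 143 → Q' = 83.52688.
ΔQ = 237.29032 − 83.52688 = 153.76344; the wedge equals the tax, 143.
Welfare loss = ½ × 153.76344 × 143 = 10994.09.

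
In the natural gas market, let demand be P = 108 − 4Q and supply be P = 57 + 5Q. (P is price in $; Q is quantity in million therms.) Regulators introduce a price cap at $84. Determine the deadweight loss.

$0.32 million

Competitive equilibrium: 108 − 4Q = 57 + 5Q → Q* = 5.6667, P* = 85.3333.
At the ceiling P = 84, quantity supplied = (84 − 57)/5 = 5.4.
Willingness to pay at Q' = 5.4: 108 − 4·5.4 = 86.4.
ΔQ = 5.6667 − 5.4 = 0.2667; wedge = 86.4 − 84 = 2.4.
The triangle = ½ × 0.2667 × 2.4 = $0.32 million.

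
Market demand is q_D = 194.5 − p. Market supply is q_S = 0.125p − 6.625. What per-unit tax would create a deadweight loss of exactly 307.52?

74.4

In inverse form: demand p = 194.5 − q, supply p = 53 + 8q.
Competitive equilibrium: 194.5 − q = 53 + 8q → q* = 15.7222, p* = 178.7778.
A tax t gives Δq = t/9 and wedge t, so DWL = t²/18.
t²/18 = 307.52 → t² = 5535.36 → t = 74.4.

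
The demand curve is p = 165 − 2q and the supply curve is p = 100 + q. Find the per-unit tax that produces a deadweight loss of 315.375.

Competitive equilibrium: 165 − 2q = 100 + q → q* = 21.6667, p* = 121.6667.
A tax t gives Δq = t/3 and wedge t, so DWL = t²/6.
t²/6 = 315.375 → t² = 1892.25 → t = 43.5.

43.5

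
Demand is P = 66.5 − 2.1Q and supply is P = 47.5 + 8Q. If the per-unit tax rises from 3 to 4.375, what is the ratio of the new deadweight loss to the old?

2.127

Competitive equilibrium: 66.5 − 2.1Q = 47.5 + 8Q → Q* = 1.8812, P* = 62.5495.
For a per-unit tax t: ΔQ = t/10.1, so DWL = ½·t·(t/10.1) = t²/20.2.
At t = 3: DWL = 0.446. At t = 4.375: DWL = 0.948.
Ratio = (4.375/3)² = 2.127.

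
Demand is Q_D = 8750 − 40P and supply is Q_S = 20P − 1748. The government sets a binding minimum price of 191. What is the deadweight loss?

In inverse form: demand P = 218.75 − 0.025Q, supply P = 87.4 + 0.05Q.
Competitive equilibrium: 218.75 − 0.025Q = 87.4 + 0.05Q → Q* = 1751.3333, P* = 174.9667.
At the floor P = 191, quantity demanded = (218.75 − 191)/0.025 = 1110.
Sellers' marginal cost at Q' = 1110: 87.4 + 0.05·1110 = 142.9.
ΔQ = 1751.3333 − 1110 = 641.3333; wedge = 191 − 142.9 = 48.1.
Welfare loss = ½ × 641.3333 × 48.1 = 15424.07.

15424.07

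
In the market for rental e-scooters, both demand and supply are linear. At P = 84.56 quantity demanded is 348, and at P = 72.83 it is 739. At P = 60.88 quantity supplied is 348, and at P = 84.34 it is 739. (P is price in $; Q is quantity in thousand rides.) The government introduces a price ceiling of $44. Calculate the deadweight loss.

Demand slope = (72.83 − 84.56)/(739 − 348) = −0.03, so P = 95 − 0.03Q.
Supply slope = (84.34 − 60.88)/(739 − 348) = 0.06, so P = 40 + 0.06Q.
Competitive equilibrium: 95 − 0.03Q = 40 + 0.06Q → Q* = 611.1111, P* = 76.6667.
At the ceiling P = 44, quantity supplied = (44 − 40)/0.06 = 66.6667.
Willingness to pay at Q' = 66.6667: 95 − 0.03·66.6667 = 93.
ΔQ = 611.1111 − 66.6667 = 544.4444; wedge = 93 − 44 = 49.
The triangle = ½ × 544.4444 × 49 = $13338.89 thousand.

$13338.89 thousand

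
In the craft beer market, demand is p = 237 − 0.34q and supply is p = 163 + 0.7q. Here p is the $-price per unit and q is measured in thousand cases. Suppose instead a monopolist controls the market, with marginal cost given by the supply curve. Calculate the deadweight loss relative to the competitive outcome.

$159.81 thousand

Competitive equilibrium: 237 − 0.34q = 163 + 0.7q → q* = 71.1538, p* = 212.8077.
Marginal revenue: MR = 237 − 0.68q. Set MR = MC: 237 − 0.68q = 163 + 0.7q → q_m = 53.6232.
Price p_m = 237 − 0.34·53.6232 = 218.7681; MC(q_m) = 163 + 0.7·53.6232 = 200.5362.
Competitive q* = 71.1538, so Δq = 17.5306; wedge = 218.7681 − 200.5362 = 18.2319.
DWL = ½ × 17.5306 × 18.2319 = $159.81 thousand.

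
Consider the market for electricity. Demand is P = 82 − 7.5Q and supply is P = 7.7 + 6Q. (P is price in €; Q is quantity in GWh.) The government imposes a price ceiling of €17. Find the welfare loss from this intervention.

Competitive equilibrium: 82 − 7.5Q = 7.7 + 6Q → Q* = 5.5037, P* = 40.7222.
At the ceiling P = 17, quantity supplied = (17 − 7.7)/6 = 1.55.
Willingness to pay at Q' = 1.55: 82 − 7.5·1.55 = 70.375.
ΔQ = 5.5037 − 1.55 = 3.9537; wedge = 70.375 − 17 = 53.375.
The triangle = ½ × 3.9537 × 53.375 = €105.51.

€105.51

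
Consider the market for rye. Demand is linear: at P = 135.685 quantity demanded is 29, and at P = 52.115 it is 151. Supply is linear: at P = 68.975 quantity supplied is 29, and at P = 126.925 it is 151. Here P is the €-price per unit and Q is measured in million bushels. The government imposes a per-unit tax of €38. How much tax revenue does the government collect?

Demand slope = (52.115 − 135.685)/(151 − 29) = −0.685, so P = 155.55 − 0.685Q.
Supply slope = (126.925 − 68.975)/(151 − 29) = 0.475, so P = 55.2 + 0.475Q.
Competitive equilibrium: 155.55 − 0.685Q = 55.2 + 0.475Q → Q* = 86.5086, P* = 96.2916.
With the tax, the buyer price exceeds the seller price by 38: (155.55 − 0.685Q) − (55.2 + 0.475Q) = 38 → Q' = 53.75.
Tax revenue = 38 × 53.75 = €2042.50 million.

€2042.50 million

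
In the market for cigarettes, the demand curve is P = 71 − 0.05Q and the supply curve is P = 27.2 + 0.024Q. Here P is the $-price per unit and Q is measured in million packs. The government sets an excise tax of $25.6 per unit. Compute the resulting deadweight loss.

$4428.11 million

Competitive equilibrium: 71 − 0.05Q = 27.2 + 0.024Q → Q* = 591.8919, P* = 41.4054.
With the tax, the buyer price exceeds the seller price by 25.6: (71 − 0.05Q) − (27.2 + 0.024Q) = 25.6 → Q' = 245.9459.
ΔQ = 591.8919 − 245.9459 = 345.946; the wedge equals the tax, 25.6.
Welfare loss = ½ × 345.946 × 25.6 = $4428.11 million.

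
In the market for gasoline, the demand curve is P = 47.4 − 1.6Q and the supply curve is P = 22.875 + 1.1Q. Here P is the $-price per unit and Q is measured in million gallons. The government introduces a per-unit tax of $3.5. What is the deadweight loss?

Competitive equilibrium: 47.4 − 1.6Q = 22.875 + 1.1Q → Q* = 9.0833, P* = 32.8667.
With the tax, the buyer price exceeds the seller price by 3.5: (47.4 − 1.6Q) − (22.875 + 1.1Q) = 3.5 → Q' = 7.787.
ΔQ = 9.0833 − 7.787 = 1.2963; the wedge equals the tax, 3.5.
DWL = ½ × 1.2963 × 3.5 = $2.27 million.

$2.27 million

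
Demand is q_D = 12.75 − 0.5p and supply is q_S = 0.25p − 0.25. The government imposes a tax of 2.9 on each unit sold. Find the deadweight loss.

0.70

In inverse form: demand p = 25.5 − 2q, supply p = 1 + 4q.
Competitive equilibrium: 25.5 − 2q = 1 + 4q → q* = 4.0833, p* = 17.3333.
With the tax, the buyer price exceeds the seller price by 2.9: (25.5 − 2q) − (1 + 4q) = 2.9 → q' = 3.6.
Δq = 4.0833 − 3.6 = 0.4833; the wedge equals the tax, 2.9.
DWL = ½ × 0.4833 × 2.9 = 0.70.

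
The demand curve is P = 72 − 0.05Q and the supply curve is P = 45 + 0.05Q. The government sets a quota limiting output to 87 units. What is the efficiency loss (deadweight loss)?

1674.45

Competitive equilibrium: 72 − 0.05Q = 45 + 0.05Q → Q* = 270, P* = 58.5.
At Q = 87: demand price = 72 − 0.05·87 = 67.65; supply price = 45 + 0.05·87 = 49.35.
ΔQ = 270 − 87 = 183; wedge = 67.65 − 49.35 = 18.3.
The triangle = ½ × 183 × 18.3 = 1674.45.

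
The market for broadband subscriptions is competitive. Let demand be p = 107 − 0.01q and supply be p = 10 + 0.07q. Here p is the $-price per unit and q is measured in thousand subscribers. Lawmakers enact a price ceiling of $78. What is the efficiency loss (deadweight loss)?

Competitive equilibrium: 107 − 0.01q = 10 + 0.07q → q* = 1212.5, p* = 94.875.
At the ceiling p = 78, quantity supplied = (78 − 10)/0.07 = 971.4286.
Willingness to pay at q' = 971.4286: 107 − 0.01·971.4286 = 97.2857.
Δq = 1212.5 − 971.4286 = 241.0714; wedge = 97.2857 − 78 = 19.2857.
Deadweight loss = ½ × 241.0714 × 19.2857 = $2324.62 thousand.

$2324.62 thousand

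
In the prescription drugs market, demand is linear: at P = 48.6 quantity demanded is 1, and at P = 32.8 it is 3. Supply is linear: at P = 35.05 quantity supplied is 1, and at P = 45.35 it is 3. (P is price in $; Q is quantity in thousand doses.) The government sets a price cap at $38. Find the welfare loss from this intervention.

Demand slope = (32.8 − 48.6)/(3 − 1) = −7.9, so P = 56.5 − 7.9Q.
Supply slope = (45.35 − 35.05)/(3 − 1) = 5.15, so P = 29.9 + 5.15Q.
Competitive equilibrium: 56.5 − 7.9Q = 29.9 + 5.15Q → Q* = 2.0383, P* = 40.3973.
At the ceiling P = 38, quantity supplied = (38 − 29.9)/5.15 = 1.5728.
Willingness to pay at Q' = 1.5728: 56.5 − 7.9·1.5728 = 44.0749.
ΔQ = 2.0383 − 1.5728 = 0.4655; wedge = 44.0749 − 38 = 6.0749.
The triangle = ½ × 0.4655 × 6.0749 = $1.41 thousand.

$1.41 thousand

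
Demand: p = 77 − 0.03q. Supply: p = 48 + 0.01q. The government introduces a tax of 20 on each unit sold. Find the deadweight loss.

Competitive equilibrium: 77 − 0.03q = 48 + 0.01q → q* = 725, p* = 55.25.
With the tax, the buyer price exceeds the seller price by 20: (77 − 0.03q) − (48 + 0.01q) = 20 → q' = 225.
Δq = 725 − 225 = 500; the wedge equals the tax, 20.
DWL = ½ × 500 × 20 = 5000.

5000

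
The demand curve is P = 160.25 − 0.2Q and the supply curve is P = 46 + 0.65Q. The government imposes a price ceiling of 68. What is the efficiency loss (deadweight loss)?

Competitive equilibrium: 160.25 − 0.2Q = 46 + 0.65Q → Q* = 134.4118, P* = 133.3676.
At the ceiling P = 68, quantity supplied = (68 − 46)/0.65 = 33.8462.
Willingness to pay at Q' = 33.8462: 160.25 − 0.2·33.8462 = 153.4808.
ΔQ = 134.4118 − 33.8462 = 100.5656; wedge = 153.4808 − 68 = 85.4808.
The triangle = ½ × 100.5656 × 85.4808 = 4298.21.

4298.21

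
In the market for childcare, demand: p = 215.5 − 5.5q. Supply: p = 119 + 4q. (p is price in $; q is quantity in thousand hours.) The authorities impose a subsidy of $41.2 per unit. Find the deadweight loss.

$89.34 thousand

Competitive equilibrium: 215.5 − 5.5q = 119 + 4q → q* = 10.1579, p* = 159.6316.
The subsidy lowers effective supply by 41.2: p = 77.8 + 4q.
New quantity: 215.5 − 5.5q = 77.8 + 4q → q' = 14.4947.
Overproduction Δq = 14.4947 − 10.1579 = 4.3368; wedge = subsidy = 41.2.
The triangle = ½ × 4.3368 × 41.2 = $89.34 thousand.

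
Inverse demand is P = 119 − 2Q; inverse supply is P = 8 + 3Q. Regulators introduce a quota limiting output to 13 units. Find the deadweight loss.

211.60

Competitive equilibrium: 119 − 2Q = 8 + 3Q → Q* = 22.2, P* = 74.6.
At Q = 13: demand price = 119 − 2·13 = 93; supply price = 8 + 3·13 = 47.
ΔQ = 22.2 − 13 = 9.2; wedge = 93 − 47 = 46.
DWL = ½ × 9.2 × 46 = 211.60.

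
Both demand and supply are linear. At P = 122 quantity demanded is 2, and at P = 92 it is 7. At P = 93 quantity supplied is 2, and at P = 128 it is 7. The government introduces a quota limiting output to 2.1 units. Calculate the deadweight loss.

Demand slope = (92 − 122)/(7 − 2) = −6, so P = 134 − 6Q.
Supply slope = (128 − 93)/(7 − 2) = 7, so P = 79 + 7Q.
Competitive equilibrium: 134 − 6Q = 79 + 7Q → Q* = 4.2308, P* = 108.6154.
At Q = 2.1: demand price = 134 − 6·2.1 = 121.4; supply price = 79 + 7·2.1 = 93.7.
ΔQ = 4.2308 − 2.1 = 2.1308; wedge = 121.4 − 93.7 = 27.7.
DWL = ½ × 2.1308 × 27.7 = 29.51.

29.51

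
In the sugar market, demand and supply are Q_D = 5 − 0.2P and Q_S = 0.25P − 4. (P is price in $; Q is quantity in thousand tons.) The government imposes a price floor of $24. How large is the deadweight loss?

$2.88 thousand

In inverse form: demand P = 25 − 5Q, supply P = 16 + 4Q.
Competitive equilibrium: 25 − 5Q = 16 + 4Q → Q* = 1, P* = 20.
At the floor P = 24, quantity demanded = (25 − 24)/5 = 0.2.
Sellers' marginal cost at Q' = 0.2: 16 + 4·0.2 = 16.8.
ΔQ = 1 − 0.2 = 0.8; wedge = 24 − 16.8 = 7.2.
The triangle = ½ × 0.8 × 7.2 = $2.88 thousand.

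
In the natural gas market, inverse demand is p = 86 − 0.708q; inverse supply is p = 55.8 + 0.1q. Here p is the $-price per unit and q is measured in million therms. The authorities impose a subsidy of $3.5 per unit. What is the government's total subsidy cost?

$145.98 million

Competitive equilibrium: 86 − 0.708q = 55.8 + 0.1q → q* = 37.3762, p* = 59.5376.
The subsidy lowers effective supply by 3.5: p = 52.3 + 0.1q.
New quantity: 86 − 0.708q = 52.3 + 0.1q → q' = 41.7079.
Total subsidy cost = 3.5 × 41.7079 = $145.98 million.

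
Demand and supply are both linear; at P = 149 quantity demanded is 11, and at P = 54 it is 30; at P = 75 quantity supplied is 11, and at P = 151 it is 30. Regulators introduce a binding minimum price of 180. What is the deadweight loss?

Demand slope = (54 − 149)/(30 − 11) = −5, so P = 204 − 5Q.
Supply slope = (151 − 75)/(30 − 11) = 4, so P = 31 + 4Q.
Competitive equilibrium: 204 − 5Q = 31 + 4Q → Q* = 19.2222, P* = 107.8889.
At the floor P = 180, quantity demanded = (204 − 180)/5 = 4.8.
Sellers' marginal cost at Q' = 4.8: 31 + 4·4.8 = 50.2.
ΔQ = 19.2222 − 4.8 = 14.4222; wedge = 180 − 50.2 = 129.8.
Welfare loss = ½ × 14.4222 × 129.8 = 936.

936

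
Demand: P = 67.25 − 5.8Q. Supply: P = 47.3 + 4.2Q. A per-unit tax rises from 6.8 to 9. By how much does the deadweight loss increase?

Competitive equilibrium: 67.25 − 5.8Q = 47.3 + 4.2Q → Q* = 1.995, P* = 55.679.
For a per-unit tax t: ΔQ = t/10, so DWL = ½·t·(t/10) = t²/20.
At t = 6.8: DWL = 2.312. At t = 9: DWL = 4.05.
Increase = 4.05 − 2.312 = 1.738.

1.738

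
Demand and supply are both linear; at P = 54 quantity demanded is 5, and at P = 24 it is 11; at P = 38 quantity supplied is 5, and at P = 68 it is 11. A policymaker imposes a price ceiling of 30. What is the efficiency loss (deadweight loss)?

51.20

Demand slope = (24 − 54)/(11 − 5) = −5, so P = 79 − 5Q.
Supply slope = (68 − 38)/(11 − 5) = 5, so P = 13 + 5Q.
Competitive equilibrium: 79 − 5Q = 13 + 5Q → Q* = 6.6, P* = 46.
At the ceiling P = 30, quantity supplied = (30 − 13)/5 = 3.4.
Willingness to pay at Q' = 3.4: 79 − 5·3.4 = 62.
ΔQ = 6.6 − 3.4 = 3.2; wedge = 62 − 30 = 32.
DWL = ½ × 3.2 × 32 = 51.20.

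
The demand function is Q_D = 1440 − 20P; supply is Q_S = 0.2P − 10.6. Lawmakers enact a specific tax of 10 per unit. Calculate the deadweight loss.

In inverse form: demand P = 72 − 0.05Q, supply P = 53 + 5Q.
Competitive equilibrium: 72 − 0.05Q = 53 + 5Q → Q* = 3.7624, P* = 71.8119.
With the tax, the buyer price exceeds the seller price by 10: (72 − 0.05Q) − (53 + 5Q) = 10 → Q' = 1.7822.
ΔQ = 3.7624 − 1.7822 = 1.9802; the wedge equals the tax, 10.
DWL = ½ × 1.9802 × 10 = 9.90.

9.90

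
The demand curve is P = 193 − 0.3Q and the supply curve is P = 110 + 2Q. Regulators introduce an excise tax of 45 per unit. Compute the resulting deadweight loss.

440.22

Competitive equilibrium: 193 − 0.3Q = 110 + 2Q → Q* = 36.087, P* = 182.1739.
With the tax, the buyer price exceeds the seller price by 45: (193 − 0.3Q) − (110 + 2Q) = 45 → Q' = 16.5217.
ΔQ = 36.087 − 16.5217 = 19.5653; the wedge equals the tax, 45.
Welfare loss = ½ × 19.5653 × 45 = 440.22.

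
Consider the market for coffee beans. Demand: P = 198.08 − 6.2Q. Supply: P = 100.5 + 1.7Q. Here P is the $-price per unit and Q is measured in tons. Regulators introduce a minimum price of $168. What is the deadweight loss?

$222.20

Competitive equilibrium: 198.08 − 6.2Q = 100.5 + 1.7Q → Q* = 12.3519, P* = 121.49823.
At the floor P = 168, quantity demanded = (198.08 − 168)/6.2 = 4.85161.
Sellers' marginal cost at Q' = 4.85161: 100.5 + 1.7·4.85161 = 108.74774.
ΔQ = 12.3519 − 4.85161 = 7.50029; wedge = 168 − 108.74774 = 59.25226.
DWL = ½ × 7.50029 × 59.25226 = $222.20.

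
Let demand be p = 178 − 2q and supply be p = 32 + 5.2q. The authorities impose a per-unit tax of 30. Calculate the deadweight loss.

Competitive equilibrium: 178 − 2q = 32 + 5.2q → q* = 20.2778, p* = 137.4444.
With the tax, the buyer price exceeds the seller price by 30: (178 − 2q) − (32 + 5.2q) = 30 → q' = 16.1111.
Δq = 20.2778 − 16.1111 = 4.1667; the wedge equals the tax, 30.
Deadweight loss = ½ × 4.1667 × 30 = 62.50.

62.50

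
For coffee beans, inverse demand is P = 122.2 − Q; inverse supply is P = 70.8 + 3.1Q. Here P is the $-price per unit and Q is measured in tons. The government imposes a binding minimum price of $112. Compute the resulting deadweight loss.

$11.19

Competitive equilibrium: 122.2 − Q = 70.8 + 3.1Q → Q* = 12.5366, P* = 109.6634.
At the floor P = 112, quantity demanded = (122.2 − 112)/1 = 10.2.
Sellers' marginal cost at Q' = 10.2: 70.8 + 3.1·10.2 = 102.42.
ΔQ = 12.5366 − 10.2 = 2.3366; wedge = 112 − 102.42 = 9.58.
DWL = ½ × 2.3366 × 9.58 = $11.19.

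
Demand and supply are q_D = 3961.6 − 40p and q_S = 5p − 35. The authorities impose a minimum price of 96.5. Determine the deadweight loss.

10635.272

In inverse form: demand p = 99.04 − 0.025q, supply p = 7 + 0.2q.
Competitive equilibrium: 99.04 − 0.025q = 7 + 0.2q → q* = 409.06667, p* = 88.81333.
At the floor p = 96.5, quantity demanded = (99.04 − 96.5)/0.025 = 101.6.
Sellers' marginal cost at q' = 101.6: 7 + 0.2·101.6 = 27.32.
Δq = 409.06667 − 101.6 = 307.46667; wedge = 96.5 − 27.32 = 69.18.
Welfare loss = ½ × 307.46667 × 69.18 = 10635.272.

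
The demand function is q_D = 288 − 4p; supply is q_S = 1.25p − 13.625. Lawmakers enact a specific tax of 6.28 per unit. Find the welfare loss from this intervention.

18.78

In inverse form: demand p = 72 − 0.25q, supply p = 10.9 + 0.8q.
Competitive equilibrium: 72 − 0.25q = 10.9 + 0.8q → q* = 58.1905, p* = 57.4524.
With the tax, the buyer price exceeds the seller price by 6.28: (72 − 0.25q) − (10.9 + 0.8q) = 6.28 → q' = 52.2095.
Δq = 58.1905 − 52.2095 = 5.981; the wedge equals the tax, 6.28.
Welfare loss = ½ × 5.981 × 6.28 = 18.78.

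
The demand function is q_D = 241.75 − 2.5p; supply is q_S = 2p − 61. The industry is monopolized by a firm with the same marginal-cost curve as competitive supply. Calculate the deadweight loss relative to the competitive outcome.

230.50

In inverse form: demand p = 96.7 − 0.4q, supply p = 30.5 + 0.5q.
Competitive equilibrium: 96.7 − 0.4q = 30.5 + 0.5q → q* = 73.5556, p* = 67.2778.
Marginal revenue: MR = 96.7 − 0.8q. Set MR = MC: 96.7 − 0.8q = 30.5 + 0.5q → q_m = 50.9231.
Price p_m = 96.7 − 0.4·50.9231 = 76.3308; MC(q_m) = 30.5 + 0.5·50.9231 = 55.9616.
Competitive q* = 73.5556, so Δq = 22.6325; wedge = 76.3308 − 55.9616 = 20.3692.
The triangle = ½ × 22.6325 × 20.3692 = 230.50.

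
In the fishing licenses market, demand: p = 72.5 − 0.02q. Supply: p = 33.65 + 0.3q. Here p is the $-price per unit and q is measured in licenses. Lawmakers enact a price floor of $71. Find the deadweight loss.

Competitive equilibrium: 72.5 − 0.02q = 33.65 + 0.3q → q* = 121.4063, p* = 70.0719.
At the floor p = 71, quantity demanded = (72.5 − 71)/0.02 = 75.
Sellers' marginal cost at q' = 75: 33.65 + 0.3·75 = 56.15.
Δq = 121.4063 − 75 = 46.4063; wedge = 71 − 56.15 = 14.85.
The triangle = ½ × 46.4063 × 14.85 = $344.57.

$344.57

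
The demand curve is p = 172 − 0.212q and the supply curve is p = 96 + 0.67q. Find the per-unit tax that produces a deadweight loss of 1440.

50.4

Competitive equilibrium: 172 − 0.212q = 96 + 0.67q → q* = 86.1678, p* = 153.7324.
A tax t gives Δq = t/0.882 and wedge t, so DWL = t²/1.764.
t²/1.764 = 1440 → t² = 2540.16 → t = 50.4.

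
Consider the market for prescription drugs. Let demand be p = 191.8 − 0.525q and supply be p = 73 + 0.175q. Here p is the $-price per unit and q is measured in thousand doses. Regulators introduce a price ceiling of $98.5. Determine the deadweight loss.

Competitive equilibrium: 191.8 − 0.525q = 73 + 0.175q → q* = 169.7143, p* = 102.7.
At the ceiling p = 98.5, quantity supplied = (98.5 − 73)/0.175 = 145.7143.
Willingness to pay at q' = 145.7143: 191.8 − 0.525·145.7143 = 115.3.
Δq = 169.7143 − 145.7143 = 24; wedge = 115.3 − 98.5 = 16.8.
Welfare loss = ½ × 24 × 16.8 = $201.60 thousand.

$201.60 thousand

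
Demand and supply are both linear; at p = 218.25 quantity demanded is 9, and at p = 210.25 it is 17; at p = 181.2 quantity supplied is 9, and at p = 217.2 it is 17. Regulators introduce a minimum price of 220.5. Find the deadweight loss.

Demand slope = (210.25 − 218.25)/(17 − 9) = −1, so p = 227.25 − q.
Supply slope = (217.2 − 181.2)/(17 − 9) = 4.5, so p = 140.7 + 4.5q.
Competitive equilibrium: 227.25 − q = 140.7 + 4.5q → q* = 15.7364, p* = 211.5136.
At the floor p = 220.5, quantity demanded = (227.25 − 220.5)/1 = 6.75.
Sellers' marginal cost at q' = 6.75: 140.7 + 4.5·6.75 = 171.075.
Δq = 15.7364 − 6.75 = 8.9864; wedge = 220.5 − 171.075 = 49.425.
Deadweight loss = ½ × 8.9864 × 49.425 = 222.08.

222.08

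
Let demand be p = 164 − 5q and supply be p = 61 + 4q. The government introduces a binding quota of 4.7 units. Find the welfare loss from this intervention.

204.69

Competitive equilibrium: 164 − 5q = 61 + 4q → q* = 11.4444, p* = 106.7778.
At q = 4.7: demand price = 164 − 5·4.7 = 140.5; supply price = 61 + 4·4.7 = 79.8.
Δq = 11.4444 − 4.7 = 6.7444; wedge = 140.5 − 79.8 = 60.7.
Welfare loss = ½ × 6.7444 × 60.7 = 204.69.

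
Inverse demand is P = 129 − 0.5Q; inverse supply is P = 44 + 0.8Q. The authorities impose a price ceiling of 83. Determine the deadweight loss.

179.86

Competitive equilibrium: 129 − 0.5Q = 44 + 0.8Q → Q* = 65.3846, P* = 96.3077.
At the ceiling P = 83, quantity supplied = (83 − 44)/0.8 = 48.75.
Willingness to pay at Q' = 48.75: 129 − 0.5·48.75 = 104.625.
ΔQ = 65.3846 − 48.75 = 16.6346; wedge = 104.625 − 83 = 21.625.
The triangle = ½ × 16.6346 × 21.625 = 179.86.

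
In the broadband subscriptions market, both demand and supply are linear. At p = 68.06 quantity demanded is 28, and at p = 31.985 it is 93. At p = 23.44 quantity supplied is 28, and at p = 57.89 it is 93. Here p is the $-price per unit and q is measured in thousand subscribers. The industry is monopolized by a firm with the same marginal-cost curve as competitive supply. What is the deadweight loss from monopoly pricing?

Demand slope = (31.985 − 68.06)/(93 − 28) = −0.555, so p = 83.6 − 0.555q.
Supply slope = (57.89 − 23.44)/(93 − 28) = 0.53, so p = 8.6 + 0.53q.
Competitive equilibrium: 83.6 − 0.555q = 8.6 + 0.53q → q* = 69.1244, p* = 45.2359.
Marginal revenue: MR = 83.6 − 1.11q. Set MR = MC: 83.6 − 1.11q = 8.6 + 0.53q → q_m = 45.7317.
Price p_m = 83.6 − 0.555·45.7317 = 58.2189; MC(q_m) = 8.6 + 0.53·45.7317 = 32.8378.
Competitive q* = 69.1244, so Δq = 23.3927; wedge = 58.2189 − 32.8378 = 25.3811.
Deadweight loss = ½ × 23.3927 × 25.3811 = $296.87 thousand.

$296.87 thousand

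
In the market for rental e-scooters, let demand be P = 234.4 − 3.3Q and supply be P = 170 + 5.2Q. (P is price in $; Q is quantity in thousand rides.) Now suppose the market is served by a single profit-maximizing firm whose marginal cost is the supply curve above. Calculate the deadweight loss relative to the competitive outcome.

Competitive equilibrium: 234.4 − 3.3Q = 170 + 5.2Q → Q* = 7.5765, P* = 209.3976.
Marginal revenue: MR = 234.4 − 6.6Q. Set MR = MC: 234.4 − 6.6Q = 170 + 5.2Q → Q_m = 5.4576.
Price P_m = 234.4 − 3.3·5.4576 = 216.3899; MC(Q_m) = 170 + 5.2·5.4576 = 198.3795.
Competitive Q* = 7.5765, so ΔQ = 2.1189; wedge = 216.3899 − 198.3795 = 18.0104.
The triangle = ½ × 2.1189 × 18.0104 = $19.08 thousand.

$19.08 thousand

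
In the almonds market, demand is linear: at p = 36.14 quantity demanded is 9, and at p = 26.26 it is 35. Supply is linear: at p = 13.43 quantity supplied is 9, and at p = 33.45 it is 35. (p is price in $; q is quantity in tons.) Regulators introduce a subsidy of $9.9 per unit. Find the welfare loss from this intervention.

Demand slope = (26.26 − 36.14)/(35 − 9) = −0.38, so p = 39.56 − 0.38q.
Supply slope = (33.45 − 13.43)/(35 − 9) = 0.77, so p = 6.5 + 0.77q.
Competitive equilibrium: 39.56 − 0.38q = 6.5 + 0.77q → q* = 28.7478, p* = 28.6358.
The subsidy lowers effective supply by 9.9: p = 0.77q − 3.4.
New quantity: 39.56 − 0.38q = 0.77q − 3.4 → q' = 37.3565.
Overproduction Δq = 37.3565 − 28.7478 = 8.6087; wedge = subsidy = 9.9.
Welfare loss = ½ × 8.6087 × 9.9 = $42.61.

$42.61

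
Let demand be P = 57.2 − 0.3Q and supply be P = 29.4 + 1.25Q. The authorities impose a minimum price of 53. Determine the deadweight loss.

12

Competitive equilibrium: 57.2 − 0.3Q = 29.4 + 1.25Q → Q* = 17.9355, P* = 51.8194.
At the floor P = 53, quantity demanded = (57.2 − 53)/0.3 = 14.
Sellers' marginal cost at Q' = 14: 29.4 + 1.25·14 = 46.9.
ΔQ = 17.9355 − 14 = 3.9355; wedge = 53 − 46.9 = 6.1.
The triangle = ½ × 3.9355 × 6.1 = 12.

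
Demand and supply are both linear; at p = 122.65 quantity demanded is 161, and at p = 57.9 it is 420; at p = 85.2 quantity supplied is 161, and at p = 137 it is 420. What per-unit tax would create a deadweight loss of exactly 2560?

48

Demand slope = (57.9 − 122.65)/(420 − 161) = −0.25, so p = 162.9 − 0.25q.
Supply slope = (137 − 85.2)/(420 − 161) = 0.2, so p = 53 + 0.2q.
Competitive equilibrium: 162.9 − 0.25q = 53 + 0.2q → q* = 244.2222, p* = 101.8444.
A tax t gives Δq = t/0.45 and wedge t, so DWL = t²/0.9.
t²/0.9 = 2560 → t² = 2304 → t = 48.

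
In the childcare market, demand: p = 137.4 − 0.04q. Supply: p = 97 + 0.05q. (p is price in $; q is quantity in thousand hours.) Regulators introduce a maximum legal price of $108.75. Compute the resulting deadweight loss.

Competitive equilibrium: 137.4 − 0.04q = 97 + 0.05q → q* = 448.8889, p* = 119.4444.
At the ceiling p = 108.75, quantity supplied = (108.75 − 97)/0.05 = 235.
Willingness to pay at q' = 235: 137.4 − 0.04·235 = 128.
Δq = 448.8889 − 235 = 213.8889; wedge = 128 − 108.75 = 19.25.
Welfare loss = ½ × 213.8889 × 19.25 = $2058.68 thousand.

$2058.68 thousand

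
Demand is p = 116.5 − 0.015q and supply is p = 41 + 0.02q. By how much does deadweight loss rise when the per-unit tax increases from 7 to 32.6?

14482.29

Competitive equilibrium: 116.5 − 0.015q = 41 + 0.02q → q* = 2157.1429, p* = 84.1429.
For a per-unit tax t: Δq = t/0.035, so DWL = ½·t·(t/0.035) = t²/0.07.
At t = 7: DWL = 700. At t = 32.6: DWL = 15182.286.
Increase = 15182.286 − 700 = 14482.29.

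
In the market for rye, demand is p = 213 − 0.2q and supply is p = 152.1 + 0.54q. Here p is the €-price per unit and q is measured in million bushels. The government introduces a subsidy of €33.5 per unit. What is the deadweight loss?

Competitive equilibrium: 213 − 0.2q = 152.1 + 0.54q → q* = 82.2973, p* = 196.5405.
The subsidy lowers effective supply by 33.5: p = 118.6 + 0.54q.
New quantity: 213 − 0.2q = 118.6 + 0.54q → q' = 127.5676.
Overproduction Δq = 127.5676 − 82.2973 = 45.2703; wedge = subsidy = 33.5.
Welfare loss = ½ × 45.2703 × 33.5 = €758.28 million.

€758.28 million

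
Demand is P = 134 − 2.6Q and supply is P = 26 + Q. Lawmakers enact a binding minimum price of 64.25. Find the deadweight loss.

18.12

Competitive equilibrium: 134 − 2.6Q = 26 + Q → Q* = 30, P* = 56.
At the floor P = 64.25, quantity demanded = (134 − 64.25)/2.6 = 26.8269.
Sellers' marginal cost at Q' = 26.8269: 26 + 1·26.8269 = 52.8269.
ΔQ = 30 − 26.8269 = 3.1731; wedge = 64.25 − 52.8269 = 11.4231.
The triangle = ½ × 3.1731 × 11.4231 = 18.12.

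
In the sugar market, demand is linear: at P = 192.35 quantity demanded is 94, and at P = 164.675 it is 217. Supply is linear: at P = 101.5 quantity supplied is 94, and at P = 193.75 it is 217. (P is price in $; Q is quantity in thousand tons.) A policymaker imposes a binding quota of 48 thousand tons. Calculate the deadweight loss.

Demand slope = (164.675 − 192.35)/(217 − 94) = −0.225, so P = 213.5 − 0.225Q.
Supply slope = (193.75 − 101.5)/(217 − 94) = 0.75, so P = 31 + 0.75Q.
Competitive equilibrium: 213.5 − 0.225Q = 31 + 0.75Q → Q* = 187.1795, P* = 171.3846.
At Q = 48: demand price = 213.5 − 0.225·48 = 202.7; supply price = 31 + 0.75·48 = 67.
ΔQ = 187.1795 − 48 = 139.1795; wedge = 202.7 − 67 = 135.7.
The triangle = ½ × 139.1795 × 135.7 = $9443.33 thousand.

$9443.33 thousand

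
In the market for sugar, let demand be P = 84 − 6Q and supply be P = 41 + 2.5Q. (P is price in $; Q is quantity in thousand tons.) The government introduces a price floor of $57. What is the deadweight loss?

Competitive equilibrium: 84 − 6Q = 41 + 2.5Q → Q* = 5.0588, P* = 53.6471.
At the floor P = 57, quantity demanded = (84 − 57)/6 = 4.5.
Sellers' marginal cost at Q' = 4.5: 41 + 2.5·4.5 = 52.25.
ΔQ = 5.0588 − 4.5 = 0.5588; wedge = 57 − 52.25 = 4.75.
The triangle = ½ × 0.5588 × 4.75 = $1.33 thousand.

$1.33 thousand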